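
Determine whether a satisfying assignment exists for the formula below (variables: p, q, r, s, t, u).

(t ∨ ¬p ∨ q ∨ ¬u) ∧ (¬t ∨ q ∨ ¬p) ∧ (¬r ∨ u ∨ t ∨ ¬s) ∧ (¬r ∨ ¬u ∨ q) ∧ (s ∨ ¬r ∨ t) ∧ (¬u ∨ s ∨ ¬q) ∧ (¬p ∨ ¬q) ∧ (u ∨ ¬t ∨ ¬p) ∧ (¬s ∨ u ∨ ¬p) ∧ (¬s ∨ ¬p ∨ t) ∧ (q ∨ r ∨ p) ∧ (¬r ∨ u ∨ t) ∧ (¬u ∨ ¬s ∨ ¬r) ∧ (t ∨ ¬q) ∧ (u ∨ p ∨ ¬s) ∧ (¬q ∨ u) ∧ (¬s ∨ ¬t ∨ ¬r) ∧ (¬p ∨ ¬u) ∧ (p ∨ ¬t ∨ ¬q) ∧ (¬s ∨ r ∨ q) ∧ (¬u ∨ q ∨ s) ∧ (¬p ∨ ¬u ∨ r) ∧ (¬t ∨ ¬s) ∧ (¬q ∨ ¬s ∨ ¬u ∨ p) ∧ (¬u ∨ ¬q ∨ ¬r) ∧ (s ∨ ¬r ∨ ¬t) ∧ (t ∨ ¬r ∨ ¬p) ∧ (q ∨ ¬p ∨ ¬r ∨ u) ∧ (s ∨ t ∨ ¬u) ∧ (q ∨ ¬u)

Satisfiable

Try p = True.
The clause (¬q) is unit, so q = False.
The clause (¬t) is unit, so t = False.
The clause (¬u) is unit, so u = False.
The clause (¬s) is unit, so s = False.
The clause (¬r) is unit, so r = False.
All clauses are satisfied.
A satisfying assignment: p: True,  q: False,  r: False,  s: False,  t: False,  u: False.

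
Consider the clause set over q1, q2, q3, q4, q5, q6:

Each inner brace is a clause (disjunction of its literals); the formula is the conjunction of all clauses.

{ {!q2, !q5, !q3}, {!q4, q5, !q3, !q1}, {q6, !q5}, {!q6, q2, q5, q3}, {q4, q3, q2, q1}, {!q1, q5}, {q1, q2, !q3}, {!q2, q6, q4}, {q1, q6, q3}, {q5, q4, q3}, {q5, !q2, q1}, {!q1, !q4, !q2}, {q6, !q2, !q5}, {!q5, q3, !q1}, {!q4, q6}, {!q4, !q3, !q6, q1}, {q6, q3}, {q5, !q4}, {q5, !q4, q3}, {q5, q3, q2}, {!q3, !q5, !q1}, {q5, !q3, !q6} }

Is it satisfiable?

Yes

Suppose q6 = true.
Suppose q1 = false.
Suppose q2 = false.
From the singleton clause (!q3), q3 = false.
From the singleton clause (q5), q5 = true.
From the singleton clause (q4), q4 = true.
Every clause now holds.
A satisfying assignment: q1 ↦ false, q2 ↦ false, q3 ↦ false, q4 ↦ true, q5 ↦ true, q6 ↦ true.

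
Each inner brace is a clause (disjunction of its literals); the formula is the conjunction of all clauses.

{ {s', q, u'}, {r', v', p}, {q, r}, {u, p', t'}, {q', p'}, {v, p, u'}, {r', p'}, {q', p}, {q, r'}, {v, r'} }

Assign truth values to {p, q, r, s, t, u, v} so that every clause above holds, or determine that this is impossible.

Suppose q = 1.
Unit clause (p') forces p = 0.
Now (p) is unsatisfied and unit — conflict.
Backtrack on q: now try q = 0.
Unit clause (r) forces r = 1.
Now (r') is unsatisfied and unit — conflict.
Neither q = 1 nor q = 0 works.

UNSATISFIABLE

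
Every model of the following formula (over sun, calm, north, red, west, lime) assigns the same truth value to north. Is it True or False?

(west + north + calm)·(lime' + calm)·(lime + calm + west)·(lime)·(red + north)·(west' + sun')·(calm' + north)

Suppose north = 0.
(lime) alone gives lime = 1.
(calm) alone gives calm = 1.
That conflicts with the unit clause (calm').
So every satisfying assignment has north = True.

True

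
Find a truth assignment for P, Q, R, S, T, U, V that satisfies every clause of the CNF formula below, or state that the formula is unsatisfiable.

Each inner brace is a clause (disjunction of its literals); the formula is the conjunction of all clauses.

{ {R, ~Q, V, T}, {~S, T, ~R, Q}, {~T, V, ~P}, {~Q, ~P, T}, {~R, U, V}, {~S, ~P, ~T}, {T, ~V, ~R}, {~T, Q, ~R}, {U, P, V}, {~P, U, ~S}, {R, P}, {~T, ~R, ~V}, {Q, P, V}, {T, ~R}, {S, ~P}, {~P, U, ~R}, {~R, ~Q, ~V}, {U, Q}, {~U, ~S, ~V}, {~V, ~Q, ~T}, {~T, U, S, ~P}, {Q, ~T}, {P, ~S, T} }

Case R = 0:
Unit clause (P) forces P = 1.
Unit clause (S) forces S = 1.
Unit clause (~T) forces T = 0.
Unit clause (~Q) forces Q = 0.
Unit clause (U) forces U = 1.
Unit clause (~V) forces V = 0.
All clauses are satisfied.

P ↦ 1; Q ↦ 0; R ↦ 0; S ↦ 1; T ↦ 0; U ↦ 1; V ↦ 0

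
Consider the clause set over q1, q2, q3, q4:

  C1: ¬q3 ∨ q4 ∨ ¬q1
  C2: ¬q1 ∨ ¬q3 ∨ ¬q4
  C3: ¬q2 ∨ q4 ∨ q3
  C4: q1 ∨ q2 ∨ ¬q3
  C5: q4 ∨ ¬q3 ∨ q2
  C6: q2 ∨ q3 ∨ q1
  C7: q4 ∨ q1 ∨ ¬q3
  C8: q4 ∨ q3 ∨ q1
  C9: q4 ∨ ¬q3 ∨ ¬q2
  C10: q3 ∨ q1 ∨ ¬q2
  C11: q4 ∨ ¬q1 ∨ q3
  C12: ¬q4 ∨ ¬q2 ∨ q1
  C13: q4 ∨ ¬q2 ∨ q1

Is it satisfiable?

Yes

Try q3 = False.
Try q2 = True.
(q4) alone gives q4 = True.
(q1) alone gives q1 = True.
All clauses are satisfied.
A satisfying assignment: q1=True; q2=True; q3=False; q4=True.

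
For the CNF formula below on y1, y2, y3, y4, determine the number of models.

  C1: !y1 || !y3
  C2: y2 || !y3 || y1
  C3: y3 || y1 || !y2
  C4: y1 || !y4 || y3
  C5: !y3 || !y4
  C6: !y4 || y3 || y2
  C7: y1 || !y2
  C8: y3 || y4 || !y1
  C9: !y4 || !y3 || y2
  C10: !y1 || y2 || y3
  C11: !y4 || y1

There are 2^4 = 16 truth assignments over (y1, y2, y3, y4).
Check each against the 11 clauses (columns in the order y1, y2, y3, y4):
  F F F F  ✓ satisfies all
  F F F T  ✗ fails (y1 || !y4 || y3)
  F F T F  ✗ fails (y2 || !y3 || y1)
  F F T T  ✗ fails (y2 || !y3 || y1)
  F T F F  ✗ fails (y3 || y1 || !y2)
  F T F T  ✗ fails (y3 || y1 || !y2)
  F T T F  ✗ fails (y1 || !y2)
  F T T T  ✗ fails (!y3 || !y4)
  T F F F  ✗ fails (y3 || y4 || !y1)
  T F F T  ✗ fails (!y4 || y3 || y2)
  T F T F  ✗ fails (!y1 || !y3)
  T F T T  ✗ fails (!y1 || !y3)
  T T F F  ✗ fails (y3 || y4 || !y1)
  T T F T  ✓ satisfies all
  T T T F  ✗ fails (!y1 || !y3)
  T T T T  ✗ fails (!y1 || !y3)
2 of the 16 rows are models.

2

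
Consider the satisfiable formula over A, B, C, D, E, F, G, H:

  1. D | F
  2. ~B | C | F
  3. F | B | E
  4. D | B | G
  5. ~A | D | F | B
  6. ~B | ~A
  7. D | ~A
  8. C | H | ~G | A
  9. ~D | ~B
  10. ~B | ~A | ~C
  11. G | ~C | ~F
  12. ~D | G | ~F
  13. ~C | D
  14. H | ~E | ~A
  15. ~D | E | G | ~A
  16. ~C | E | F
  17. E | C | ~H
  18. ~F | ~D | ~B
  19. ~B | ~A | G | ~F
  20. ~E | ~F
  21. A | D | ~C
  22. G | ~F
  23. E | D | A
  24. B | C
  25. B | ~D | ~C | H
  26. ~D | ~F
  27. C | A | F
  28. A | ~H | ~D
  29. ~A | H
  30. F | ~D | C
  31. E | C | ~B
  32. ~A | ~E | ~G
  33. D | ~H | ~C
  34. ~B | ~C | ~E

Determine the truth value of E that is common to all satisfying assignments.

True

Suppose E = 0.
Case D = 1:
(~B) alone gives B = 0.
(F) alone gives F = 1.
That conflicts with the unit clause (~F).
Undo D and try D = 0.
(F) alone gives F = 1.
(~A) alone gives A = 0.
That conflicts with the unit clause (A).
Either choice for D ends in contradiction.
So every satisfying assignment has E = True.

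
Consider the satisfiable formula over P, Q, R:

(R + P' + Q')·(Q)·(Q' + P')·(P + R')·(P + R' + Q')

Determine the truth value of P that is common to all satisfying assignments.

Suppose P = 1.
The clause (Q) is unit, so Q = 1.
That conflicts with the unit clause (Q').
So every satisfying assignment has P = False.

False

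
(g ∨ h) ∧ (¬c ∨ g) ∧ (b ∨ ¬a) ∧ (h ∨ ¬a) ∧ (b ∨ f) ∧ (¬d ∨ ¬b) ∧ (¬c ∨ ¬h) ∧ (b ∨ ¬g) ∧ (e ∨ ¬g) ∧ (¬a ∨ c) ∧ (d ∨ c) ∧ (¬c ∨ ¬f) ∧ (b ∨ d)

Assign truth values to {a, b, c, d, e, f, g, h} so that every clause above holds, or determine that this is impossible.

a=False, b=False, c=False, d=True, e=True, f=True, g=False, h=True

Case g = False:
(h) alone gives h = True.
(¬c) alone gives c = False.
(¬a) alone gives a = False.
(d) alone gives d = True.
(¬b) alone gives b = False.
(f) alone gives f = True.
All clauses hold; e can take either value.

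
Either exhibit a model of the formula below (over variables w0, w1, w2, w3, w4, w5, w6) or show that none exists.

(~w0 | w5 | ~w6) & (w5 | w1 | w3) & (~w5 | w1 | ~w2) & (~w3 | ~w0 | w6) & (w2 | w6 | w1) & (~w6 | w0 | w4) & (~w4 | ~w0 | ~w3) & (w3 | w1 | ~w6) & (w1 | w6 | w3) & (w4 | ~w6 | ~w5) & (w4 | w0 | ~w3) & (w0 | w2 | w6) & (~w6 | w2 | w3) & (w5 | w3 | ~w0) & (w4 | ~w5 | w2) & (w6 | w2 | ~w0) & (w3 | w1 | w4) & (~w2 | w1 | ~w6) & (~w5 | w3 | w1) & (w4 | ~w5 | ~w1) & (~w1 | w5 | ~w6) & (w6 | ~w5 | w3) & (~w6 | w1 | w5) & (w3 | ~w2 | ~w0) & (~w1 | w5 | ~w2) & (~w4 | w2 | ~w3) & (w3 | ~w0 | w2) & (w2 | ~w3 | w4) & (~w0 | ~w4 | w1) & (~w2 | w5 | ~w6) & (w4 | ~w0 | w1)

w0 ↦ 0; w1 ↦ 1; w2 ↦ 1; w3 ↦ 1; w4 ↦ 1; w5 ↦ 1; w6 ↦ 1

Try w0 = 0.
Try w6 = 1.
From the singleton clause (w4), w4 = 1.
Try w3 = 1.
From the singleton clause (w2), w2 = 1.
From the singleton clause (w1), w1 = 1.
From the singleton clause (w5), w5 = 1.
Every clause now holds.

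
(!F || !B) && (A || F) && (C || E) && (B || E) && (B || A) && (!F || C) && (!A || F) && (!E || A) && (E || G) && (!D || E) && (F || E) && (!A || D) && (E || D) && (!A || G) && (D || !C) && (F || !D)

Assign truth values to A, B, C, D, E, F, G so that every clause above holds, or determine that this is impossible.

Case F = true:
The clause (!B) is unit, so B = false.
The clause (E) is unit, so E = true.
The clause (A) is unit, so A = true.
The clause (C) is unit, so C = true.
The clause (D) is unit, so D = true.
The clause (G) is unit, so G = true.
This assignment satisfies each clause.

A=true; B=false; C=true; D=true; E=true; F=true; G=true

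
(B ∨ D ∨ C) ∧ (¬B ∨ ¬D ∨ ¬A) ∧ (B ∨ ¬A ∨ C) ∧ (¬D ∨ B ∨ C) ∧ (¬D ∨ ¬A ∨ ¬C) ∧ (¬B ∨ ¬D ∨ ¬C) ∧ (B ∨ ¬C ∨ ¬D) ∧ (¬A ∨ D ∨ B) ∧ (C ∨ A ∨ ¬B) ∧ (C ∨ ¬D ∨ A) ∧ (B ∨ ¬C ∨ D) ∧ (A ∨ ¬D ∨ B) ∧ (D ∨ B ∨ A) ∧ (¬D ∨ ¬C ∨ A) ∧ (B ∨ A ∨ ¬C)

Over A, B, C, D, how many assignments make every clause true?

There are 2^4 = 16 truth assignments over (A, B, C, D).
Split on A. With A = True, the clauses containing A are satisfied and ¬A drops from the rest; 2 of the 2^3 = 8 assignments to the other variables satisfy what remains.
With A = False, by the same count on the reduced clause set, 1 assignment works.
Total: 2 + 1 = 3.

3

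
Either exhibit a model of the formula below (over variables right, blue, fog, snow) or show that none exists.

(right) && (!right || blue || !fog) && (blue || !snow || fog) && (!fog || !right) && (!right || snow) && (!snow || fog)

UNSATISFIABLE

(right) alone gives right = true.
(!fog) alone gives fog = false.
(snow) alone gives snow = true.
Now (!snow) is unsatisfied and unit — conflict.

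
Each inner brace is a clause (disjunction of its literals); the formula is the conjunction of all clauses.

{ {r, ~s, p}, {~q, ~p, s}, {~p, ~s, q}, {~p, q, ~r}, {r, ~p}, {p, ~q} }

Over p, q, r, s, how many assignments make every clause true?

4

There are 2^4 = 16 truth assignments over (p, q, r, s).
Split on r. With r = 1, the clauses containing r are satisfied and ~r drops from the rest; 3 of the 2^3 = 8 assignments to the other variables satisfy what remains.
With r = 0, by the same count on the reduced clause set, 1 assignment works.
(One model: p=F, q=F, r=F, s=F.)
Total: 3 + 1 = 4.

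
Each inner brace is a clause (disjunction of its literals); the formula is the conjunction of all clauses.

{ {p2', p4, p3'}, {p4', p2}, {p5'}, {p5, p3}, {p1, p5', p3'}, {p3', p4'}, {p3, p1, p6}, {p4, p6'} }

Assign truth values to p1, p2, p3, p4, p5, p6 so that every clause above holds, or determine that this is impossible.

p1=0,  p2=0,  p3=1,  p4=0,  p5=0,  p6=0

From the singleton clause (p5'), p5 = 0.
From the singleton clause (p3), p3 = 1.
From the singleton clause (p4'), p4 = 0.
From the singleton clause (p2'), p2 = 0.
From the singleton clause (p6'), p6 = 0.
All clauses hold; p1 can take either value.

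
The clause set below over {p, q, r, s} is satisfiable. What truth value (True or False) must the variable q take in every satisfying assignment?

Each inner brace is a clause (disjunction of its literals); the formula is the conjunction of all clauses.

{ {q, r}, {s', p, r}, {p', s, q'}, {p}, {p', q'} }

Suppose q = 1.
From the singleton clause (p), p = 1.
Now (p') is unsatisfied and unit — conflict.
So every satisfying assignment has q = False.

False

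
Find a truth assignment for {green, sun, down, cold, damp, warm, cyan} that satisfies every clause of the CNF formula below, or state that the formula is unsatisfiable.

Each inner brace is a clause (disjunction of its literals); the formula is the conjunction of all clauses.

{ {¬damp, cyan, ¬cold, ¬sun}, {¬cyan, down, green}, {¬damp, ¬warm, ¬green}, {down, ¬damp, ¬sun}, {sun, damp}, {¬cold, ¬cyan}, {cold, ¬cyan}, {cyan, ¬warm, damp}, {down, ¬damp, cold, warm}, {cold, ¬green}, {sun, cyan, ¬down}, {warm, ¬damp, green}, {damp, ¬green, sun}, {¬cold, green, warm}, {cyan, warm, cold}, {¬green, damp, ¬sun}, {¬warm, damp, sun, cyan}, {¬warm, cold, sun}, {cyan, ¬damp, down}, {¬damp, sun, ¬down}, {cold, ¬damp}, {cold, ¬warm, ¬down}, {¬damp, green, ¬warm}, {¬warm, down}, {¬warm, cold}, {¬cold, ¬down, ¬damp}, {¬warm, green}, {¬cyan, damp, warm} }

UNSATISFIABLE

Case sun = True:
Case down = True:
Case cold = False:
From the singleton clause (¬cyan), cyan = False.
From the singleton clause (¬green), green = False.
From the singleton clause (warm), warm = True.
That conflicts with the unit clause (¬warm).
Undo cold and try cold = True.
From the singleton clause (¬cyan), cyan = False.
From the singleton clause (¬damp), damp = False.
From the singleton clause (¬warm), warm = False.
From the singleton clause (green), green = True.
That conflicts with the unit clause (¬green).
Both values of cold lead to a conflict.
Undo down and try down = False.
From the singleton clause (¬damp), damp = False.
From the singleton clause (¬green), green = False.
From the singleton clause (¬cyan), cyan = False.
From the singleton clause (¬warm), warm = False.
From the singleton clause (¬cold), cold = False.
That conflicts with the unit clause (cold).
Both values of down lead to a conflict.
Undo sun and try sun = False.
From the singleton clause (damp), damp = True.
From the singleton clause (¬down), down = False.
From the singleton clause (cyan), cyan = True.
From the singleton clause (green), green = True.
From the singleton clause (¬warm), warm = False.
From the singleton clause (¬cold), cold = False.
That conflicts with the unit clause (cold).
Both values of sun lead to a conflict.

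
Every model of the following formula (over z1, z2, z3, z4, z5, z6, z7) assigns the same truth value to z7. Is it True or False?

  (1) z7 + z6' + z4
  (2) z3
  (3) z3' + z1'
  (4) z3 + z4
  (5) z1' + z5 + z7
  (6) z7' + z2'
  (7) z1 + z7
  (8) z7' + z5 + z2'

Suppose z7 = 0.
From the singleton clause (z3), z3 = 1.
From the singleton clause (z1'), z1 = 0.
That conflicts with the unit clause (z1).
So every satisfying assignment has z7 = True.

True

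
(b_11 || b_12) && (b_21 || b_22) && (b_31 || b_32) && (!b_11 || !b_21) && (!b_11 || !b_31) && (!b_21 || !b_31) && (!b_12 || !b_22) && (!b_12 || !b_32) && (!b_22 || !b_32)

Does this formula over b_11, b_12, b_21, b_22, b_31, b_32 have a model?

Branch on b_11: set b_11 = true.
The clause (!b_21) is unit, so b_21 = false.
The clause (b_22) is unit, so b_22 = true.
The clause (!b_31) is unit, so b_31 = false.
The clause (b_32) is unit, so b_32 = true.
Now (!b_32) is unsatisfied and unit — conflict.
So b_11 must be the other value — set b_11 = false.
The clause (b_12) is unit, so b_12 = true.
The clause (!b_22) is unit, so b_22 = false.
The clause (b_21) is unit, so b_21 = true.
The clause (!b_31) is unit, so b_31 = false.
The clause (b_32) is unit, so b_32 = true.
Now (!b_32) is unsatisfied and unit — conflict.
Both values of b_11 lead to a conflict.
No assignment satisfies every clause.

No, unsatisfiable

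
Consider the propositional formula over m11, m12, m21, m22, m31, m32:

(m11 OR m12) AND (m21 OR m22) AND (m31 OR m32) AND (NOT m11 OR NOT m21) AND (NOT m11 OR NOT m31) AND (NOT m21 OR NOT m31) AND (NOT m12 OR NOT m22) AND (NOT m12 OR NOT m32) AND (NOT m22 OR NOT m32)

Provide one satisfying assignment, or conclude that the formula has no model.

UNSATISFIABLE

Case m11 = true:
Unit clause (NOT m21) forces m21 = false.
Unit clause (m22) forces m22 = true.
Unit clause (NOT m31) forces m31 = false.
Unit clause (m32) forces m32 = true.
That conflicts with the unit clause (NOT m32).
Backtrack on m11: now try m11 = false.
Unit clause (m12) forces m12 = true.
Unit clause (NOT m22) forces m22 = false.
Unit clause (m21) forces m21 = true.
Unit clause (NOT m31) forces m31 = false.
Unit clause (m32) forces m32 = true.
That conflicts with the unit clause (NOT m32).
Neither m11 = true nor m11 = false works.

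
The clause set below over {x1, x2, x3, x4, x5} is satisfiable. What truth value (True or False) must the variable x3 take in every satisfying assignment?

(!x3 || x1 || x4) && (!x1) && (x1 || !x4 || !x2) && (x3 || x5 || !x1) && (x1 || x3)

True

Suppose x3 = false.
The clause (!x1) is unit, so x1 = false.
But (x1) is also a unit clause — contradiction.
So every satisfying assignment has x3 = True.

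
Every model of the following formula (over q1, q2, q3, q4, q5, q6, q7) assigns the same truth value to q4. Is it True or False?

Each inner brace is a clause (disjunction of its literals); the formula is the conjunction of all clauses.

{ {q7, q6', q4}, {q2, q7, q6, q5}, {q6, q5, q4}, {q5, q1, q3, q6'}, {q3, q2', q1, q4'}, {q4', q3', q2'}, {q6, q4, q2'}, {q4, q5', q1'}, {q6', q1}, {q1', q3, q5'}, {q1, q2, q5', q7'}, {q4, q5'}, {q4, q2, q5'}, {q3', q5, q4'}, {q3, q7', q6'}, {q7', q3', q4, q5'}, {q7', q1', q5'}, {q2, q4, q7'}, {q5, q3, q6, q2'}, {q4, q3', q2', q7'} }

True

Suppose q4 = 0.
From the singleton clause (q5'), q5 = 0.
From the singleton clause (q6), q6 = 1.
From the singleton clause (q7), q7 = 1.
From the singleton clause (q1), q1 = 1.
From the singleton clause (q3), q3 = 1.
From the singleton clause (q2), q2 = 1.
But (q2') is also a unit clause — contradiction.
So every satisfying assignment has q4 = True.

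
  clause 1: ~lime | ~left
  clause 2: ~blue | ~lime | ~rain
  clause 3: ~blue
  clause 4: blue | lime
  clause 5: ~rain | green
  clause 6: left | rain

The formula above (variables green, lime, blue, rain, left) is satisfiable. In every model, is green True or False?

True

Suppose green = 0.
From the singleton clause (~blue), blue = 0.
From the singleton clause (lime), lime = 1.
From the singleton clause (~left), left = 0.
From the singleton clause (~rain), rain = 0.
Now (rain) is unsatisfied and unit — conflict.
So every satisfying assignment has green = True.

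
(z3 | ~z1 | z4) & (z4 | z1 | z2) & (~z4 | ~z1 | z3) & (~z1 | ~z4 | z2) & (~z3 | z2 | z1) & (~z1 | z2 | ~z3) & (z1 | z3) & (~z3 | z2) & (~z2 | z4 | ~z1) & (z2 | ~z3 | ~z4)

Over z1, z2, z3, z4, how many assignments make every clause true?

There are 2^4 = 16 truth assignments over (z1, z2, z3, z4).
Check each against the 10 clauses (columns in the order z1, z2, z3, z4):
  F F F F  ✗ fails (z4 | z1 | z2)
  F F F T  ✗ fails (z1 | z3)
  F F T F  ✗ fails (z4 | z1 | z2)
  F F T T  ✗ fails (~z3 | z2 | z1)
  F T F F  ✗ fails (z1 | z3)
  F T F T  ✗ fails (z1 | z3)
  F T T F  ✓ satisfies all
  F T T T  ✓ satisfies all
  T F F F  ✗ fails (z3 | ~z1 | z4)
  T F F T  ✗ fails (~z4 | ~z1 | z3)
  T F T F  ✗ fails (~z1 | z2 | ~z3)
  T F T T  ✗ fails (~z1 | ~z4 | z2)
  T T F F  ✗ fails (z3 | ~z1 | z4)
  T T F T  ✗ fails (~z4 | ~z1 | z3)
  T T T F  ✗ fails (~z2 | z4 | ~z1)
  T T T T  ✓ satisfies all
3 of the 16 rows are models.

3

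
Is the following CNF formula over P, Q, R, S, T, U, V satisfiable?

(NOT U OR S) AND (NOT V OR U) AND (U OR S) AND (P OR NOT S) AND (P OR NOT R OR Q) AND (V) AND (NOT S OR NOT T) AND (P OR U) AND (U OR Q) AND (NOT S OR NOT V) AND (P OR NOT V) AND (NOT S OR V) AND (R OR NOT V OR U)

No

From the singleton clause (V), V = true.
From the singleton clause (U), U = true.
From the singleton clause (S), S = true.
That conflicts with the unit clause (NOT S).
No assignment satisfies every clause.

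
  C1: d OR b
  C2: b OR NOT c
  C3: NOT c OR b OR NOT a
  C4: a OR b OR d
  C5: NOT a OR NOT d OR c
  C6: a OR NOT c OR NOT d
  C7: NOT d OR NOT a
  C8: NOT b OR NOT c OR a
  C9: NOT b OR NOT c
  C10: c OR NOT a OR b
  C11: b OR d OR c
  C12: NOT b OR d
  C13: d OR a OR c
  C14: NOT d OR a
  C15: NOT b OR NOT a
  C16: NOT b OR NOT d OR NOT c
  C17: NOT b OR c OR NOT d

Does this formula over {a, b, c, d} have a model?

Unsatisfiable

Try d = true.
The clause (NOT a) is unit, so a = false.
But (a) is also a unit clause — contradiction.
Undo d and try d = false.
The clause (b) is unit, so b = true.
But (NOT b) is also a unit clause — contradiction.
Both values of d lead to a conflict.
No assignment satisfies every clause.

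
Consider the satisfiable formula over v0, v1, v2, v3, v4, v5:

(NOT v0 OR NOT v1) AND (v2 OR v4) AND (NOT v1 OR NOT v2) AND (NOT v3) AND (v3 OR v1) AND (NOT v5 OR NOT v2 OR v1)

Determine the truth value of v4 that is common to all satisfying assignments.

Suppose v4 = false.
(v2) alone gives v2 = true.
(NOT v1) alone gives v1 = false.
(NOT v3) alone gives v3 = false.
That conflicts with the unit clause (v3).
So every satisfying assignment has v4 = True.

True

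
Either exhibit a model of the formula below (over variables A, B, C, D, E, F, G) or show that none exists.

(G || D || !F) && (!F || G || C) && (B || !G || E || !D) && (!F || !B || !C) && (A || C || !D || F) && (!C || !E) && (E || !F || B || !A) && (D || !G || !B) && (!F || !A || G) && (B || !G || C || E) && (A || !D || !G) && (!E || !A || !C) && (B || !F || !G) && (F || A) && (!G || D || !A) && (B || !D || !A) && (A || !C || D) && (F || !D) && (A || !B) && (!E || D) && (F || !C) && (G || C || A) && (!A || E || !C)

A ↦ true, B ↦ true, C ↦ false, D ↦ true, E ↦ true, F ↦ true, G ↦ true

Branch on C: set C = false.
Branch on F: set F = true.
From the singleton clause (G), G = true.
From the singleton clause (B), B = true.
From the singleton clause (D), D = true.
From the singleton clause (A), A = true.
All clauses hold; E can take either value.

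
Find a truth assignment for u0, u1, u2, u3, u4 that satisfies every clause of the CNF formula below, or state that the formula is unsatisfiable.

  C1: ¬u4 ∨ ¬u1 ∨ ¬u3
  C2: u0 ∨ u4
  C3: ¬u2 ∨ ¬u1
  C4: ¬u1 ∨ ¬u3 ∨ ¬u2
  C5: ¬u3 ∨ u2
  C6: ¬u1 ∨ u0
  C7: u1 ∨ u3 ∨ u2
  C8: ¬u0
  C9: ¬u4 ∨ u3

The clause (¬u0) is unit, so u0 = False.
The clause (u4) is unit, so u4 = True.
The clause (¬u1) is unit, so u1 = False.
The clause (u3) is unit, so u3 = True.
The clause (u2) is unit, so u2 = True.
All clauses are satisfied.

u0: False; u1: False; u2: True; u3: True; u4: True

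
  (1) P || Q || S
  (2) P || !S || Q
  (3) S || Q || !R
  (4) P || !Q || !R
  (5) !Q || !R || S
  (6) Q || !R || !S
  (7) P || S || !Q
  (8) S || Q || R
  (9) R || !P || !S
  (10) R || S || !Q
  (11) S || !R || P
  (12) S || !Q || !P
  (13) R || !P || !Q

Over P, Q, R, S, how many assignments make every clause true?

2

There are 2^4 = 16 truth assignments over (P, Q, R, S).
Check each against the 13 clauses (columns in the order P, Q, R, S):
  F F F F  ✗ fails (P || Q || S)
  F F F T  ✗ fails (P || !S || Q)
  F F T F  ✗ fails (P || Q || S)
  F F T T  ✗ fails (P || !S || Q)
  F T F F  ✗ fails (P || S || !Q)
  F T F T  ✓ satisfies all
  F T T F  ✗ fails (P || !Q || !R)
  F T T T  ✗ fails (P || !Q || !R)
  T F F F  ✗ fails (S || Q || R)
  T F F T  ✗ fails (R || !P || !S)
  T F T F  ✗ fails (S || Q || !R)
  T F T T  ✗ fails (Q || !R || !S)
  T T F F  ✗ fails (R || S || !Q)
  T T F T  ✗ fails (R || !P || !S)
  T T T F  ✗ fails (!Q || !R || S)
  T T T T  ✓ satisfies all
2 of the 16 rows are models.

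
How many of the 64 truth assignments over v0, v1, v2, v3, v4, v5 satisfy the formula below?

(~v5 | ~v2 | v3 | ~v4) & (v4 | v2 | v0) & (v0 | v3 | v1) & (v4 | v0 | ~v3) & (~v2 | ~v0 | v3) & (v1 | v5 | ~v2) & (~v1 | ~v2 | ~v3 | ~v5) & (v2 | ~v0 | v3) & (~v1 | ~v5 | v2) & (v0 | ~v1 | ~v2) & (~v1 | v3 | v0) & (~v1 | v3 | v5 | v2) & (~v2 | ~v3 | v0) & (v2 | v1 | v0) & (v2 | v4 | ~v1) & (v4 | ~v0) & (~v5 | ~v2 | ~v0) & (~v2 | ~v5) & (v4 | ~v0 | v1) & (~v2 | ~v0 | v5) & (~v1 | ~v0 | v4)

4

There are 2^6 = 64 truth assignments over (v0, v1, v2, v3, v4, v5).
Split on v3. With v3 = 1, the clauses containing v3 are satisfied and ~v3 drops from the rest; 4 of the 2^5 = 32 assignments to the other variables satisfy what remains.
With v3 = 0, by the same count on the reduced clause set, 0 assignments work.
(One model: v0=F, v1=T, v2=F, v3=T, v4=T, v5=F.)
Total: 4 + 0 = 4.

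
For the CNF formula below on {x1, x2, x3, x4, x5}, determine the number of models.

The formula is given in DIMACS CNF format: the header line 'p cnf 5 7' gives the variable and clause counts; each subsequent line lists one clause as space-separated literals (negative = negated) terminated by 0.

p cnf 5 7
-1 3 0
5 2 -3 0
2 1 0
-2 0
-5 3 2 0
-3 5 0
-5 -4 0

1

There are 2^5 = 32 truth assignments over (x1, x2, x3, x4, x5).
Split on x4. With x4 = True, the clauses containing x4 are satisfied and ¬x4 drops from the rest; 0 of the 2^4 = 16 assignments to the other variables satisfy what remains.
With x4 = False, by the same count on the reduced clause set, 1 assignment works.
(One model: x1=T, x2=F, x3=T, x4=F, x5=T.)
Total: 0 + 1 = 1.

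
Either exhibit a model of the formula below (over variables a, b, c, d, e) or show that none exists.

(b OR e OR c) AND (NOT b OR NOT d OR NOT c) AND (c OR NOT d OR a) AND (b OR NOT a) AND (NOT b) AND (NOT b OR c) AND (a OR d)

Unit clause (NOT b) forces b = false.
Unit clause (NOT a) forces a = false.
Unit clause (d) forces d = true.
Unit clause (c) forces c = true.
Every clause is now satisfied; e is unconstrained.

a: false, b: false, c: true, d: true, e: true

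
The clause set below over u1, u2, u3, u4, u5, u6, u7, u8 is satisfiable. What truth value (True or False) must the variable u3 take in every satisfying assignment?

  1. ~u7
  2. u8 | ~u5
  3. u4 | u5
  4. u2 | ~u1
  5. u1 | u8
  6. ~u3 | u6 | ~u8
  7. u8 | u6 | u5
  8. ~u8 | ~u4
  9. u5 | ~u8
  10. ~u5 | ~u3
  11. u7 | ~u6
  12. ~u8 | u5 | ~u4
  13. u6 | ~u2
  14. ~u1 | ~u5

Suppose u3 = 1.
Unit clause (~u7) forces u7 = 0.
Unit clause (~u5) forces u5 = 0.
Unit clause (u4) forces u4 = 1.
Unit clause (~u8) forces u8 = 0.
Unit clause (u1) forces u1 = 1.
Unit clause (u2) forces u2 = 1.
Unit clause (u6) forces u6 = 1.
But (~u6) is also a unit clause — contradiction.
So every satisfying assignment has u3 = False.

False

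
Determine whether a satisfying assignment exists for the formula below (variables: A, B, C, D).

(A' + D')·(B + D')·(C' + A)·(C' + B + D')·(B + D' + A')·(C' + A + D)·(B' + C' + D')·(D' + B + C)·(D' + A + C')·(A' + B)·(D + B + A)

Branch on A: set A = 0.
The clause (C') is unit, so C = 0.
Branch on B: set B = 1.
Every clause is now satisfied; D is unconstrained.
A satisfying assignment: A ↦ 0, B ↦ 1, C ↦ 0, D ↦ 0.

Yes, satisfiable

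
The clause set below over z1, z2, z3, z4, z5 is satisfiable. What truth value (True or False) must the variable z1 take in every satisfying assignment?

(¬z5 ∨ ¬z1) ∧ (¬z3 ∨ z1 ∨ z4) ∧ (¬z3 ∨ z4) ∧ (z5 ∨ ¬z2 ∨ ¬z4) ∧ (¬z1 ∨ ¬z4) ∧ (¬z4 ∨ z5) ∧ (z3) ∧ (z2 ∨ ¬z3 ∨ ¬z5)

Suppose z1 = True.
From the singleton clause (¬z5), z5 = False.
From the singleton clause (¬z4), z4 = False.
From the singleton clause (¬z3), z3 = False.
That conflicts with the unit clause (z3).
So every satisfying assignment has z1 = False.

False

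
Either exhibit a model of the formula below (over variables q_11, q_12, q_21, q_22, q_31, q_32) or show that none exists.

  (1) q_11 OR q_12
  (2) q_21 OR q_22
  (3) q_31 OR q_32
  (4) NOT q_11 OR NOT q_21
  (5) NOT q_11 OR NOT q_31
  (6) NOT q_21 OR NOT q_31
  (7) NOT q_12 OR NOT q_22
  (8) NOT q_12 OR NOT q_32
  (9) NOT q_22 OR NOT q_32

UNSATISFIABLE

Suppose q_11 = true.
Unit clause (NOT q_21) forces q_21 = false.
Unit clause (q_22) forces q_22 = true.
Unit clause (NOT q_31) forces q_31 = false.
Unit clause (q_32) forces q_32 = true.
Now (NOT q_32) is unsatisfied and unit — conflict.
Undo q_11 and try q_11 = false.
Unit clause (q_12) forces q_12 = true.
Unit clause (NOT q_22) forces q_22 = false.
Unit clause (q_21) forces q_21 = true.
Unit clause (NOT q_31) forces q_31 = false.
Unit clause (q_32) forces q_32 = true.
Now (NOT q_32) is unsatisfied and unit — conflict.
Neither q_11 = true nor q_11 = false works.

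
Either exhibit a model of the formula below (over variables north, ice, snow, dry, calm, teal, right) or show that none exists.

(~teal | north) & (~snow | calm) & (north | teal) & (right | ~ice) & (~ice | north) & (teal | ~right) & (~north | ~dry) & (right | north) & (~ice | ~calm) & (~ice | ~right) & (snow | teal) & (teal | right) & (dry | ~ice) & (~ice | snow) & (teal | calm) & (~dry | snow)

Branch on teal: set teal = 1.
Unit clause (north) forces north = 1.
Unit clause (~dry) forces dry = 0.
Unit clause (~ice) forces ice = 0.
Branch on snow: set snow = 0.
No clause remains; calm, right are free.

north: 1; ice: 0; snow: 0; dry: 0; calm: 1; teal: 1; right: 1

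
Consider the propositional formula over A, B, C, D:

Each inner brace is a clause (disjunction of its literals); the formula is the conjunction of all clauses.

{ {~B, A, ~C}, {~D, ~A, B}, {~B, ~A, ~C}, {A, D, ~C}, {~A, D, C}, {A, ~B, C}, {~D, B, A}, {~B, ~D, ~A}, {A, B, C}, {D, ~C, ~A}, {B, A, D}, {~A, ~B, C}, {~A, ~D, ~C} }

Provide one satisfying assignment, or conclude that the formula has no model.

UNSATISFIABLE

Try B = 0.
Try D = 0.
From the singleton clause (A), A = 1.
From the singleton clause (C), C = 1.
Now (~C) is unsatisfied and unit — conflict.
That branch fails; take D = 1 instead.
From the singleton clause (~A), A = 0.
Now (A) is unsatisfied and unit — conflict.
Both values of D lead to a conflict.
That branch fails; take B = 1 instead.
Try A = 1.
From the singleton clause (~C), C = 0.
Now (C) is unsatisfied and unit — conflict.
That branch fails; take A = 0 instead.
From the singleton clause (~C), C = 0.
Now (C) is unsatisfied and unit — conflict.
Both values of A lead to a conflict.
Both values of B lead to a conflict.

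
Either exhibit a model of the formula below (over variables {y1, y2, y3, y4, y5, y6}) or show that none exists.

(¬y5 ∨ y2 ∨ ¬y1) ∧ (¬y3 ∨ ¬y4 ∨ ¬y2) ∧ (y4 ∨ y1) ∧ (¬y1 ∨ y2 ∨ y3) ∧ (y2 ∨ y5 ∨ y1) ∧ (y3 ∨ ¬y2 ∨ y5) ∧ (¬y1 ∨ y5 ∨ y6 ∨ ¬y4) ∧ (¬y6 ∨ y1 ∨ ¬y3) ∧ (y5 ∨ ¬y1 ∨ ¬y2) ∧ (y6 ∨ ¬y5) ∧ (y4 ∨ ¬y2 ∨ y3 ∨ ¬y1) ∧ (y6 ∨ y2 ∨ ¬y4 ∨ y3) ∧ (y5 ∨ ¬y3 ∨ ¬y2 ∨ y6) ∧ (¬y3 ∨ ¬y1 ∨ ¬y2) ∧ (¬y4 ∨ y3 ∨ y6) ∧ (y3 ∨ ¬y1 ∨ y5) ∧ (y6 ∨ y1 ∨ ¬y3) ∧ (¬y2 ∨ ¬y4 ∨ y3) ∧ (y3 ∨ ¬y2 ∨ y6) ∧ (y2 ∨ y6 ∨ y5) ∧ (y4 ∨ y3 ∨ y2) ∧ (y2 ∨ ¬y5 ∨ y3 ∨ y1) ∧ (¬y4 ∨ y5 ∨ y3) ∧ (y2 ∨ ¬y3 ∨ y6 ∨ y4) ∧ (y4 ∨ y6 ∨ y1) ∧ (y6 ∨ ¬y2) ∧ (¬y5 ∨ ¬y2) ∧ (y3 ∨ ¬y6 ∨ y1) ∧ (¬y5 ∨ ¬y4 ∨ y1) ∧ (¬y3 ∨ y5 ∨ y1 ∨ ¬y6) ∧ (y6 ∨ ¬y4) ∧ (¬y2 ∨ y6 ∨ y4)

y1=True,  y2=False,  y3=True,  y4=False,  y5=False,  y6=True

Case y4 = False:
From the singleton clause (y1), y1 = True.
Case y5 = False:
From the singleton clause (¬y2), y2 = False.
From the singleton clause (y3), y3 = True.
From the singleton clause (y6), y6 = True.
This assignment satisfies each clause.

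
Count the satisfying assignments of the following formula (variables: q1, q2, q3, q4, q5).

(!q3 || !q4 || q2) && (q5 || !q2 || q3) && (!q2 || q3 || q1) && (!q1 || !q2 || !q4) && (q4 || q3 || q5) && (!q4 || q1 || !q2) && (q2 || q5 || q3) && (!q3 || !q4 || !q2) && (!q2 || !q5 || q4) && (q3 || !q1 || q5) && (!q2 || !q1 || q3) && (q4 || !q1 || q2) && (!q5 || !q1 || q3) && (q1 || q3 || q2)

There are 2^5 = 32 truth assignments over (q1, q2, q3, q4, q5).
Split on q4. With q4 = true, the clauses containing q4 are satisfied and !q4 drops from the rest; 0 of the 2^4 = 16 assignments to the other variables satisfy what remains.
With q4 = false, by the same count on the reduced clause set, 4 assignments work.
(One model: q1=F, q2=F, q3=T, q4=F, q5=F.)
Total: 0 + 4 = 4.

4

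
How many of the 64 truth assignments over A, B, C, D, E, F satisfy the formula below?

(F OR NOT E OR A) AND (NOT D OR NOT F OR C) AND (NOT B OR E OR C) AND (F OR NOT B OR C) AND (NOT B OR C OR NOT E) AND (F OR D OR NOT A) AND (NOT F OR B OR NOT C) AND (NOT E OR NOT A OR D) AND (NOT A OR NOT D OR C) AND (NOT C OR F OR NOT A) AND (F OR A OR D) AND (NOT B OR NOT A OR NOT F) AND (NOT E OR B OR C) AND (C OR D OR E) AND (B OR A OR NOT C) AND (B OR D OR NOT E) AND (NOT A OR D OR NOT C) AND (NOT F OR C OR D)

6

There are 2^6 = 64 truth assignments over (A, B, C, D, E, F).
Split on F. With F = true, the clauses containing F are satisfied and NOT F drops from the rest; 4 of the 2^5 = 32 assignments to the other variables satisfy what remains.
With F = false, by the same count on the reduced clause set, 2 assignments work.
(One model: A=F, B=F, C=F, D=T, E=F, F=F.)
Total: 4 + 2 = 6.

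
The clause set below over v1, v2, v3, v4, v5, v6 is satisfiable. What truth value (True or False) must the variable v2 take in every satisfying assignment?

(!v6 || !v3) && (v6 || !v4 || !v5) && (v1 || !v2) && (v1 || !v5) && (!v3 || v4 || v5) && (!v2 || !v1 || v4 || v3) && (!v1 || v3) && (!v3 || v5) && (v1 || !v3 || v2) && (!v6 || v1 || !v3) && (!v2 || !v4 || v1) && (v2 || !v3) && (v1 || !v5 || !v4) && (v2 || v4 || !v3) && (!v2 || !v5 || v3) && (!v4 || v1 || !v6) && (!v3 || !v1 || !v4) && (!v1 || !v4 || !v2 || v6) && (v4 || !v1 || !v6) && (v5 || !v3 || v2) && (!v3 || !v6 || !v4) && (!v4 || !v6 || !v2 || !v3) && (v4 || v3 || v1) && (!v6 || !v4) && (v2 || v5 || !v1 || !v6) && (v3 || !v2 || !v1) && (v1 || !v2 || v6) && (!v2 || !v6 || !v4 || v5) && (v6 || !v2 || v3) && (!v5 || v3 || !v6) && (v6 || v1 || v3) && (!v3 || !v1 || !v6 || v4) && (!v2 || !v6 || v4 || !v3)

True

Suppose v2 = false.
(!v3) alone gives v3 = false.
(!v1) alone gives v1 = false.
(!v5) alone gives v5 = false.
(v4) alone gives v4 = true.
(!v6) alone gives v6 = false.
That conflicts with the unit clause (v6).
So every satisfying assignment has v2 = True.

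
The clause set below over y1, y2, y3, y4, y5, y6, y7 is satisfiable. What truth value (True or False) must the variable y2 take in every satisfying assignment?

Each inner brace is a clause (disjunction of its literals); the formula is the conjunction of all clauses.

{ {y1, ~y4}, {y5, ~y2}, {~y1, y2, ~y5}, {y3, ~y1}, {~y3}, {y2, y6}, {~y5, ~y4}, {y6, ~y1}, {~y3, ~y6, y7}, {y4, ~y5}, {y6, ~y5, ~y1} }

Suppose y2 = 1.
The clause (y5) is unit, so y5 = 1.
The clause (~y3) is unit, so y3 = 0.
The clause (~y1) is unit, so y1 = 0.
The clause (~y4) is unit, so y4 = 0.
Now (y4) is unsatisfied and unit — conflict.
So every satisfying assignment has y2 = False.

False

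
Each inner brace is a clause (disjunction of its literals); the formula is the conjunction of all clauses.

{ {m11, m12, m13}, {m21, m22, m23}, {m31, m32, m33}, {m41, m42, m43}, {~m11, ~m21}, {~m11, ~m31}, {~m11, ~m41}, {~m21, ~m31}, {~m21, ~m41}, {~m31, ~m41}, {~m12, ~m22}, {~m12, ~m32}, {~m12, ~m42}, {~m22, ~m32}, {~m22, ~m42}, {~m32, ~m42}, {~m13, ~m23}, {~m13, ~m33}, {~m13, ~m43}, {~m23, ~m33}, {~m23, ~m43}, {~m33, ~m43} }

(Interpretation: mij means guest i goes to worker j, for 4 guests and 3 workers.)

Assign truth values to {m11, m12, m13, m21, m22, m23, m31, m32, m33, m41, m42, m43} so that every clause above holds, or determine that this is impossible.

Suppose m11 = 0.
Suppose m12 = 1.
(~m22) alone gives m22 = 0.
(~m32) alone gives m32 = 0.
(~m42) alone gives m42 = 0.
Suppose m21 = 1.
(~m31) alone gives m31 = 0.
(m33) alone gives m33 = 1.
(~m41) alone gives m41 = 0.
(m43) alone gives m43 = 1.
Now (~m43) is unsatisfied and unit — conflict.
Undo m21 and try m21 = 0.
(m23) alone gives m23 = 1.
(~m13) alone gives m13 = 0.
(~m33) alone gives m33 = 0.
(m31) alone gives m31 = 1.
(~m41) alone gives m41 = 0.
(m43) alone gives m43 = 1.
Now (~m43) is unsatisfied and unit — conflict.
Neither m21 = 1 nor m21 = 0 works.
Undo m12 and try m12 = 0.
(m13) alone gives m13 = 1.
(~m23) alone gives m23 = 0.
(~m33) alone gives m33 = 0.
(~m43) alone gives m43 = 0.
Suppose m21 = 1.
(~m31) alone gives m31 = 0.
(m32) alone gives m32 = 1.
(~m41) alone gives m41 = 0.
(m42) alone gives m42 = 1.
Now (~m42) is unsatisfied and unit — conflict.
Undo m21 and try m21 = 0.
(m22) alone gives m22 = 1.
(~m32) alone gives m32 = 0.
(m31) alone gives m31 = 1.
(~m41) alone gives m41 = 0.
(m42) alone gives m42 = 1.
Now (~m42) is unsatisfied and unit — conflict.
Neither m21 = 1 nor m21 = 0 works.
Neither m12 = 1 nor m12 = 0 works.
Undo m11 and try m11 = 1.
(~m21) alone gives m21 = 0.
(~m31) alone gives m31 = 0.
(~m41) alone gives m41 = 0.
Suppose m22 = 1.
(~m12) alone gives m12 = 0.
(~m32) alone gives m32 = 0.
(m33) alone gives m33 = 1.
(~m42) alone gives m42 = 0.
(m43) alone gives m43 = 1.
Now (~m43) is unsatisfied and unit — conflict.
Undo m22 and try m22 = 0.
(m23) alone gives m23 = 1.
(~m13) alone gives m13 = 0.
(~m33) alone gives m33 = 0.
(m32) alone gives m32 = 1.
(~m12) alone gives m12 = 0.
(~m42) alone gives m42 = 0.
(m43) alone gives m43 = 1.
Now (~m43) is unsatisfied and unit — conflict.
Neither m22 = 1 nor m22 = 0 works.
Neither m11 = 1 nor m11 = 0 works.

UNSATISFIABLE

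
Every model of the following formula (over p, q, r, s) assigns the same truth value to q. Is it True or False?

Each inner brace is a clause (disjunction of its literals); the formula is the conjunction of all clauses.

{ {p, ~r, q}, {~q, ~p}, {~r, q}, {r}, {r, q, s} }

True

Suppose q = 0.
(~r) alone gives r = 0.
Now (r) is unsatisfied and unit — conflict.
So every satisfying assignment has q = True.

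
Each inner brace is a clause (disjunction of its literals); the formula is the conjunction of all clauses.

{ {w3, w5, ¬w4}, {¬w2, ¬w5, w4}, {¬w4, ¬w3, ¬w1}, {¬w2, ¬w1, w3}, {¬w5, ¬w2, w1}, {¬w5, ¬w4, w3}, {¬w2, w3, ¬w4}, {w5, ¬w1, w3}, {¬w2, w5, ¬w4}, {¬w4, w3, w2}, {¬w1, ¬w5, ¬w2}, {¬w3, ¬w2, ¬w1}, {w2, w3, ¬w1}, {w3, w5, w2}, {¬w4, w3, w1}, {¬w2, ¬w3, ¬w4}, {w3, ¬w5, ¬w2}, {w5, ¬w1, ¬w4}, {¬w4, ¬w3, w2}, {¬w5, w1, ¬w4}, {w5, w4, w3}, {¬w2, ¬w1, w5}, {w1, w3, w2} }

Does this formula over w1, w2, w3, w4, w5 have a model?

Try w3 = True.
Try w4 = False.
Try w2 = False.
Every clause is now satisfied; w1, w5 are unconstrained.
A satisfying assignment: w1: False, w2: False, w3: True, w4: False, w5: False.

Yes, satisfiable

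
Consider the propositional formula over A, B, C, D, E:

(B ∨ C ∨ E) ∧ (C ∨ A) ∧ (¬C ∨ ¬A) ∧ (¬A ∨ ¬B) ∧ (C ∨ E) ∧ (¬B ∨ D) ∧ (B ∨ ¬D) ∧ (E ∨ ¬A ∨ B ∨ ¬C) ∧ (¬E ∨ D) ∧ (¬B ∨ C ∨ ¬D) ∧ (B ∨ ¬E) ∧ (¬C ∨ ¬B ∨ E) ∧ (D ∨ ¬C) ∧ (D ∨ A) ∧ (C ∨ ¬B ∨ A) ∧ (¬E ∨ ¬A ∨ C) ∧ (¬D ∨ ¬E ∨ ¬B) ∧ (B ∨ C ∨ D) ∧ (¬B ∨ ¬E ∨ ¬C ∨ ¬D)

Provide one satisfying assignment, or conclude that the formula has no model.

Try C = True.
The clause (¬A) is unit, so A = False.
The clause (D) is unit, so D = True.
The clause (B) is unit, so B = True.
The clause (E) is unit, so E = True.
Now (¬E) is unsatisfied and unit — conflict.
So C must be the other value — set C = False.
The clause (A) is unit, so A = True.
The clause (¬B) is unit, so B = False.
The clause (E) is unit, so E = True.
Now (¬E) is unsatisfied and unit — conflict.
Both values of C lead to a conflict.

UNSATISFIABLE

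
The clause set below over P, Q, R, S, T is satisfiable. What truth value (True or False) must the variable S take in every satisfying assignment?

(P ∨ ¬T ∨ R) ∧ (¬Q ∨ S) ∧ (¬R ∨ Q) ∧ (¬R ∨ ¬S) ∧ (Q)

True

Suppose S = False.
(¬Q) alone gives Q = False.
But (Q) is also a unit clause — contradiction.
So every satisfying assignment has S = True.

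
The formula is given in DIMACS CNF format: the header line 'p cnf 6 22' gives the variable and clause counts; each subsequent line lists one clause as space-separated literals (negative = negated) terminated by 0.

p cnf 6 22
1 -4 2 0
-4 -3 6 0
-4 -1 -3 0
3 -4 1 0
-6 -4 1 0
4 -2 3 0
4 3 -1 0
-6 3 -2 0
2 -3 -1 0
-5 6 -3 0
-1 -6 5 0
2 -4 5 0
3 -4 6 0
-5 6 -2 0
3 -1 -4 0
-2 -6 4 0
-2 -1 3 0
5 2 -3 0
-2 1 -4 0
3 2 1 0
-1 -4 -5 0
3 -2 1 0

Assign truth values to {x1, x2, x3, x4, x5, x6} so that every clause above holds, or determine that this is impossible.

Case x1 = False:
Case x4 = False:
Case x2 = True:
Unit clause (x3) forces x3 = True.
Unit clause (¬x6) forces x6 = False.
Unit clause (¬x5) forces x5 = False.
This assignment satisfies each clause.

x1 ↦ False; x2 ↦ True; x3 ↦ True; x4 ↦ False; x5 ↦ False; x6 ↦ False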